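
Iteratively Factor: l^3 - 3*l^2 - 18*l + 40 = (l - 2)*(l^2 - l - 20) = (l - 5)*(l - 2)*(l + 4)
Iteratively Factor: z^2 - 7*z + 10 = (z - 2)*(z - 5)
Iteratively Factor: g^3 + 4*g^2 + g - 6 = (g + 3)*(g^2 + g - 2) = (g + 2)*(g + 3)*(g - 1)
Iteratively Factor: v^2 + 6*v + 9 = (v + 3)*(v + 3)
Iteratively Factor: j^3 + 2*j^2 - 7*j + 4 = (j - 1)*(j^2 + 3*j - 4) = (j - 1)*(j + 4)*(j - 1)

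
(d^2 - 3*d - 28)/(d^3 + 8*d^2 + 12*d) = (d^2 - 3*d - 28)/(d*(d^2 + 8*d + 12))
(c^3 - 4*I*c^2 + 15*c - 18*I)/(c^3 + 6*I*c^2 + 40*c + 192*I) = (c^2 + 2*I*c + 3)/(c^2 + 12*I*c - 32)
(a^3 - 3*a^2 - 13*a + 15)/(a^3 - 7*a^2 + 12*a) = (a^3 - 3*a^2 - 13*a + 15)/(a*(a^2 - 7*a + 12))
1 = 1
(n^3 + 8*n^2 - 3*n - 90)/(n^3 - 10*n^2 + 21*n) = (n^2 + 11*n + 30)/(n*(n - 7))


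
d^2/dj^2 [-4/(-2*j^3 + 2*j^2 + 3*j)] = 8*(2*j*(1 - 3*j)*(-2*j^2 + 2*j + 3) - (-6*j^2 + 4*j + 3)^2)/(j^3*(-2*j^2 + 2*j + 3)^3)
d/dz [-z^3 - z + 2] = -3*z^2 - 1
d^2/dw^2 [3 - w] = 0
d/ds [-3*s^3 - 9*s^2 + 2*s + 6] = -9*s^2 - 18*s + 2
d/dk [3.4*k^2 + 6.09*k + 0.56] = 6.8*k + 6.09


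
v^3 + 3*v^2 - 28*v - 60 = (v - 5)*(v + 2)*(v + 6)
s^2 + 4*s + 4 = (s + 2)^2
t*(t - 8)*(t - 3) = t^3 - 11*t^2 + 24*t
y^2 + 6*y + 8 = (y + 2)*(y + 4)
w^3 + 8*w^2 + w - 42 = (w - 2)*(w + 3)*(w + 7)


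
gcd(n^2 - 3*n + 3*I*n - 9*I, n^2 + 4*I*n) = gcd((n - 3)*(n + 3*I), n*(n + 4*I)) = 1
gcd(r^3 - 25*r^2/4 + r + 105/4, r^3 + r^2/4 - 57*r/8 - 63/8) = r^2 - 5*r/4 - 21/4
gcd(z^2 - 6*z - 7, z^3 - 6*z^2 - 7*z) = z^2 - 6*z - 7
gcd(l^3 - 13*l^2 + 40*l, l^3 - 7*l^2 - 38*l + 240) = l^2 - 13*l + 40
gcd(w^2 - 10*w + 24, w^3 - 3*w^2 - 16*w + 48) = w - 4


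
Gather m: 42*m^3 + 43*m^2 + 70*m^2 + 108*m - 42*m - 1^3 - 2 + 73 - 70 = 42*m^3 + 113*m^2 + 66*m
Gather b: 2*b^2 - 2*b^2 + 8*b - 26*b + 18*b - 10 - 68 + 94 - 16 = 0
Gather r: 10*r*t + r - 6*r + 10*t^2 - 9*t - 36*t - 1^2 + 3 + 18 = r*(10*t - 5) + 10*t^2 - 45*t + 20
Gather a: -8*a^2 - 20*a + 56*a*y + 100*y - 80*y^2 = -8*a^2 + a*(56*y - 20) - 80*y^2 + 100*y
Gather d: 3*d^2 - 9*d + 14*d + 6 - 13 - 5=3*d^2 + 5*d - 12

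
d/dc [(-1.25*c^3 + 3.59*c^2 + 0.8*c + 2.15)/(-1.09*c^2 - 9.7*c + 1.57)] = (1.3625*c^4 + 24.25*c^3 - 39.8385*c^2 + 15.9596*c + 22.111)/(1.1881*c^4 + 21.146*c^3 + 90.6674*c^2 - 30.458*c + 2.4649)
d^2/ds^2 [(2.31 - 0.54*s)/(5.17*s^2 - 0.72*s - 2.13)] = ((0.54*s - 2.31)*(10.34*s - 0.72)*(20.68*s - 1.44) + (16.7508*s - 24.663)*(-5.17*s^2 + 0.72*s + 2.13))/(-5.17*s^2 + 0.72*s + 2.13)^3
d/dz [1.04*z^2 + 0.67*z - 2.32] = 2.08*z + 0.67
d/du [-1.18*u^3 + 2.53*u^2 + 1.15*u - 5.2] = -3.54*u^2 + 5.06*u + 1.15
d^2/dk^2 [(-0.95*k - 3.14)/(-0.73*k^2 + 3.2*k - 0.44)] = ((1.4956 - 4.161*k)*(0.73*k^2 - 3.2*k + 0.44) + (0.95*k + 3.14)*(1.46*k - 3.2)*(2.92*k - 6.4))/(0.73*k^2 - 3.2*k + 0.44)^3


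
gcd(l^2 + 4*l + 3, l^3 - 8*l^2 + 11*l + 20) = l + 1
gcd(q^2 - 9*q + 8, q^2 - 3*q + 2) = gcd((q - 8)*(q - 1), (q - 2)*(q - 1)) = q - 1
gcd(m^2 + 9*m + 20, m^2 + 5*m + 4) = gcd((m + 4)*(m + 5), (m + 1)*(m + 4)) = m + 4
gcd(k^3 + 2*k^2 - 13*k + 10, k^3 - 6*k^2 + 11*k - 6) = k^2 - 3*k + 2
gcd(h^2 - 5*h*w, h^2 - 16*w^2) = 1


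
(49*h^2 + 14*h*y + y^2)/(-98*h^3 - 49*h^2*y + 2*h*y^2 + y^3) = (7*h + y)/(-14*h^2 - 5*h*y + y^2)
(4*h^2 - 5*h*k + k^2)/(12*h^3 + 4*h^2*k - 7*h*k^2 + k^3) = (4*h^2 - 5*h*k + k^2)/(12*h^3 + 4*h^2*k - 7*h*k^2 + k^3)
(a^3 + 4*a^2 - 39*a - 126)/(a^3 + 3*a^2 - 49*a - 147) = (a - 6)/(a - 7)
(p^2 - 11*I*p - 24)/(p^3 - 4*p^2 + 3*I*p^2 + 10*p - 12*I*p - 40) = (p^2 - 11*I*p - 24)/(p^3 + p^2*(-4 + 3*I) + p*(10 - 12*I) - 40)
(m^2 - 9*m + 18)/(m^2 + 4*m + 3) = (m^2 - 9*m + 18)/(m^2 + 4*m + 3)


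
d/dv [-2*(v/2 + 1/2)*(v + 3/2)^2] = (-6*v - 7)*(2*v + 3)/4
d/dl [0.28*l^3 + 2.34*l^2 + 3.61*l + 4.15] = 0.84*l^2 + 4.68*l + 3.61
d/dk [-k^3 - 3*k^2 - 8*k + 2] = -3*k^2 - 6*k - 8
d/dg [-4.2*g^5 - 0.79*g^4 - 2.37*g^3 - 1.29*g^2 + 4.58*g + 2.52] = -21.0*g^4 - 3.16*g^3 - 7.11*g^2 - 2.58*g + 4.58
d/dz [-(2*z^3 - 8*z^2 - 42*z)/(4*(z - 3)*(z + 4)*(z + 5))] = (-5*z^4 - 14*z^3 + 13*z^2 - 240*z - 630)/(z^6 + 12*z^5 + 22*z^4 - 204*z^3 - 671*z^2 + 840*z + 3600)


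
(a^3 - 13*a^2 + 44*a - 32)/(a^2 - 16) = (a^2 - 9*a + 8)/(a + 4)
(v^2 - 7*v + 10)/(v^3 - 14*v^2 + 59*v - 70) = 1/(v - 7)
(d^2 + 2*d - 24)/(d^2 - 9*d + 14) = (d^2 + 2*d - 24)/(d^2 - 9*d + 14)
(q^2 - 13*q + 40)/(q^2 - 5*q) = (q - 8)/q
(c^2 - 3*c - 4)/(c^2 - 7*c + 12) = (c + 1)/(c - 3)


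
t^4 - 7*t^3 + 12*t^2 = t^2*(t - 4)*(t - 3)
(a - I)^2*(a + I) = a^3 - I*a^2 + a - I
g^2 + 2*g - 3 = (g - 1)*(g + 3)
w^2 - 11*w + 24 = (w - 8)*(w - 3)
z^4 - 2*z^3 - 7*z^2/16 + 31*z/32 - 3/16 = (z - 2)*(z - 1/2)*(z - 1/4)*(z + 3/4)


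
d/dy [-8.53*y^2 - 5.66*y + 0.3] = -17.06*y - 5.66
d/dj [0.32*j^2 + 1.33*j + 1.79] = 0.64*j + 1.33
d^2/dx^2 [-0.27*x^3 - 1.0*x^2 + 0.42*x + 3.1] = -1.62*x - 2.0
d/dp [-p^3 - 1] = -3*p^2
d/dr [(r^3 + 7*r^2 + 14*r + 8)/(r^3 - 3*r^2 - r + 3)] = 10*(-r^2 - r + 5)/(r^4 - 8*r^3 + 22*r^2 - 24*r + 9)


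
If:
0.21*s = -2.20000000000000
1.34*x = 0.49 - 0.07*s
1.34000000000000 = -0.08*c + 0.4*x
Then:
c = -12.19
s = -10.48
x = 0.91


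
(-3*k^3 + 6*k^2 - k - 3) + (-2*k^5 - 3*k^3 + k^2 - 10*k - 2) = -2*k^5 - 6*k^3 + 7*k^2 - 11*k - 5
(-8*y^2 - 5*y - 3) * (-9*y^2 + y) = 72*y^4 + 37*y^3 + 22*y^2 - 3*y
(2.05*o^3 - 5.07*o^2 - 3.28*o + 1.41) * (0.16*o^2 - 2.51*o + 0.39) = 0.328*o^5 - 5.9567*o^4 + 13.0004*o^3 + 6.4811*o^2 - 4.8183*o + 0.5499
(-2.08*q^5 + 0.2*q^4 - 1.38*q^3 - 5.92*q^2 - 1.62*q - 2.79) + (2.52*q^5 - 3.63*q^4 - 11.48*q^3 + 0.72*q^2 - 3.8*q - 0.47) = 0.44*q^5 - 3.43*q^4 - 12.86*q^3 - 5.2*q^2 - 5.42*q - 3.26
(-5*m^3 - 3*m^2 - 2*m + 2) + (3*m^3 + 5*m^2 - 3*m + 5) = -2*m^3 + 2*m^2 - 5*m + 7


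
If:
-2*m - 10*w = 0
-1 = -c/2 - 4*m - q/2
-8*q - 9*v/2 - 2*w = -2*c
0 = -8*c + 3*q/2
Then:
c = 120*w/19 + 6/19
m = -5*w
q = 640*w/19 + 32/19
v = -9836*w/171 - 488/171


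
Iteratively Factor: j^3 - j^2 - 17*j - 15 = (j + 3)*(j^2 - 4*j - 5) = (j - 5)*(j + 3)*(j + 1)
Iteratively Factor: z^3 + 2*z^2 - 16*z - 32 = (z + 4)*(z^2 - 2*z - 8) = (z - 4)*(z + 4)*(z + 2)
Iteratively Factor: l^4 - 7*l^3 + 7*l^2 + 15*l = (l + 1)*(l^3 - 8*l^2 + 15*l) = (l - 3)*(l + 1)*(l^2 - 5*l) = l*(l - 3)*(l + 1)*(l - 5)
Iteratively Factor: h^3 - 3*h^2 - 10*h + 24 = (h - 2)*(h^2 - h - 12) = (h - 2)*(h + 3)*(h - 4)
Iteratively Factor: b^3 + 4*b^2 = (b)*(b^2 + 4*b) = b*(b + 4)*(b)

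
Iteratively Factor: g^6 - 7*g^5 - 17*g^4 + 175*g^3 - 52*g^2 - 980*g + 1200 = (g - 2)*(g^5 - 5*g^4 - 27*g^3 + 121*g^2 + 190*g - 600) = (g - 5)*(g - 2)*(g^4 - 27*g^2 - 14*g + 120) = (g - 5)*(g - 2)^2*(g^3 + 2*g^2 - 23*g - 60) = (g - 5)*(g - 2)^2*(g + 3)*(g^2 - g - 20) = (g - 5)^2*(g - 2)^2*(g + 3)*(g + 4)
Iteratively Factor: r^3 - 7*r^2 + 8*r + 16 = (r - 4)*(r^2 - 3*r - 4) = (r - 4)*(r + 1)*(r - 4)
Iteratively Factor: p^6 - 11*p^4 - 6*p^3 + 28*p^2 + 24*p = (p + 2)*(p^5 - 2*p^4 - 7*p^3 + 8*p^2 + 12*p) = (p - 2)*(p + 2)*(p^4 - 7*p^2 - 6*p) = (p - 2)*(p + 1)*(p + 2)*(p^3 - p^2 - 6*p) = (p - 3)*(p - 2)*(p + 1)*(p + 2)*(p^2 + 2*p) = (p - 3)*(p - 2)*(p + 1)*(p + 2)^2*(p)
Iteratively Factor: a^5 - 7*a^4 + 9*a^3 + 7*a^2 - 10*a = (a - 1)*(a^4 - 6*a^3 + 3*a^2 + 10*a) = (a - 1)*(a + 1)*(a^3 - 7*a^2 + 10*a) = (a - 5)*(a - 1)*(a + 1)*(a^2 - 2*a) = a*(a - 5)*(a - 1)*(a + 1)*(a - 2)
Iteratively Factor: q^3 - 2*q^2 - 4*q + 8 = (q - 2)*(q^2 - 4) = (q - 2)^2*(q + 2)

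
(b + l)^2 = b^2 + 2*b*l + l^2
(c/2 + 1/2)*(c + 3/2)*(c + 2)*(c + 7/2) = c^4/2 + 4*c^3 + 89*c^2/8 + 103*c/8 + 21/4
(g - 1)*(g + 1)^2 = g^3 + g^2 - g - 1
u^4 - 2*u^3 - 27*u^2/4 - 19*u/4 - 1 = (u - 4)*(u + 1/2)^2*(u + 1)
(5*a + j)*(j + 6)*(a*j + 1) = 5*a^2*j^2 + 30*a^2*j + a*j^3 + 6*a*j^2 + 5*a*j + 30*a + j^2 + 6*j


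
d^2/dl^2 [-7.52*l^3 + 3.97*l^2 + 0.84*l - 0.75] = 7.94 - 45.12*l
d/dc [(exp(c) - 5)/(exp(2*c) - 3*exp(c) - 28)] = (-(exp(c) - 5)*(2*exp(c) - 3) + exp(2*c) - 3*exp(c) - 28)*exp(c)/(-exp(2*c) + 3*exp(c) + 28)^2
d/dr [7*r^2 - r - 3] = 14*r - 1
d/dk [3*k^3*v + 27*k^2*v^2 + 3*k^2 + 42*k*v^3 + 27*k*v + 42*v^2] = 9*k^2*v + 54*k*v^2 + 6*k + 42*v^3 + 27*v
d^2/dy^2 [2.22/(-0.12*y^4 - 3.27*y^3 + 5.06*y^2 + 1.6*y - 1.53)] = ((3.1968*y^2 + 43.5564*y - 22.4664)*(0.12*y^4 + 3.27*y^3 - 5.06*y^2 - 1.6*y + 1.53) - 2.22*(0.48*y^3 + 9.81*y^2 - 10.12*y - 1.6)*(0.96*y^3 + 19.62*y^2 - 20.24*y - 3.2))/(0.12*y^4 + 3.27*y^3 - 5.06*y^2 - 1.6*y + 1.53)^3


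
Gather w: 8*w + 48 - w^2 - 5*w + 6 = -w^2 + 3*w + 54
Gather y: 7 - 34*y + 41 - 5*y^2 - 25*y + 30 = -5*y^2 - 59*y + 78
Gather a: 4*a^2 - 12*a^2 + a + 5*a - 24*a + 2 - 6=-8*a^2 - 18*a - 4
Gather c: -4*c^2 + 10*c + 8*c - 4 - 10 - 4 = -4*c^2 + 18*c - 18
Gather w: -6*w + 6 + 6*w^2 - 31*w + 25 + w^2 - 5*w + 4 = 7*w^2 - 42*w + 35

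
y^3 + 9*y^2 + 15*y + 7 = (y + 1)^2*(y + 7)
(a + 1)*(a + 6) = a^2 + 7*a + 6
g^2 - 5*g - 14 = (g - 7)*(g + 2)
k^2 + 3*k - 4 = (k - 1)*(k + 4)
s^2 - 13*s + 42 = (s - 7)*(s - 6)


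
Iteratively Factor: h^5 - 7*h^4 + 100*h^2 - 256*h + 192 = (h - 2)*(h^4 - 5*h^3 - 10*h^2 + 80*h - 96) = (h - 3)*(h - 2)*(h^3 - 2*h^2 - 16*h + 32) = (h - 3)*(h - 2)*(h + 4)*(h^2 - 6*h + 8) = (h - 4)*(h - 3)*(h - 2)*(h + 4)*(h - 2)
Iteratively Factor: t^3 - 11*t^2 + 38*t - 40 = (t - 5)*(t^2 - 6*t + 8) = (t - 5)*(t - 2)*(t - 4)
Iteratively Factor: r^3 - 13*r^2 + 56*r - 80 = (r - 5)*(r^2 - 8*r + 16) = (r - 5)*(r - 4)*(r - 4)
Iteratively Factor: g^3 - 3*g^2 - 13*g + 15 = (g + 3)*(g^2 - 6*g + 5) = (g - 5)*(g + 3)*(g - 1)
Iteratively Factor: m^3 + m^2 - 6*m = (m - 2)*(m^2 + 3*m) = (m - 2)*(m + 3)*(m)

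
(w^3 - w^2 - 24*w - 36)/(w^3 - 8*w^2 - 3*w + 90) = (w + 2)/(w - 5)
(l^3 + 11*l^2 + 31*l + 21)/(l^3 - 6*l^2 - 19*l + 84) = (l^3 + 11*l^2 + 31*l + 21)/(l^3 - 6*l^2 - 19*l + 84)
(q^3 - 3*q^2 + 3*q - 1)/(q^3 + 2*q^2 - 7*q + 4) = (q - 1)/(q + 4)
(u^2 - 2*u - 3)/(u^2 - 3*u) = (u + 1)/u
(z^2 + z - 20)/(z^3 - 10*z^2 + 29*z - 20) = (z + 5)/(z^2 - 6*z + 5)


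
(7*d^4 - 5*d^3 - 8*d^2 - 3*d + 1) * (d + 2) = 7*d^5 + 9*d^4 - 18*d^3 - 19*d^2 - 5*d + 2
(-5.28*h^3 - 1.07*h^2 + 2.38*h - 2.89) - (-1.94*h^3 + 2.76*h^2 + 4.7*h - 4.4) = -3.34*h^3 - 3.83*h^2 - 2.32*h + 1.51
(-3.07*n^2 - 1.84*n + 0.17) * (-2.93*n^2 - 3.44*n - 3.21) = 8.9951*n^4 + 15.952*n^3 + 15.6862*n^2 + 5.3216*n - 0.5457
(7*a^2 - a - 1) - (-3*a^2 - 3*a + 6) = 10*a^2 + 2*a - 7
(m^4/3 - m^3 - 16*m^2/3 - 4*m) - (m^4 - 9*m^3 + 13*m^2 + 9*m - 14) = -2*m^4/3 + 8*m^3 - 55*m^2/3 - 13*m + 14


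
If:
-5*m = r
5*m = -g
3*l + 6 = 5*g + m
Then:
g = r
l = 8*r/5 - 2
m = -r/5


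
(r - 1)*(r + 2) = r^2 + r - 2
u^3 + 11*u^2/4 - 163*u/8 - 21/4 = (u - 7/2)*(u + 1/4)*(u + 6)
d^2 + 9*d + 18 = (d + 3)*(d + 6)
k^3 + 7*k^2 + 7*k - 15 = (k - 1)*(k + 3)*(k + 5)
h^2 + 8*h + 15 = (h + 3)*(h + 5)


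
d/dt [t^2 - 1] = 2*t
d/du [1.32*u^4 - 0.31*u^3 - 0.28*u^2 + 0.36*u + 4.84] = 5.28*u^3 - 0.93*u^2 - 0.56*u + 0.36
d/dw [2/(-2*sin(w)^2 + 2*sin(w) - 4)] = (2*sin(w) - 1)*cos(w)/(sin(w)^2 - sin(w) + 2)^2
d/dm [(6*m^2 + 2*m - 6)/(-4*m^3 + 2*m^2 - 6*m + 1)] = 2*(12*m^4 + 8*m^3 - 56*m^2 + 18*m - 17)/(16*m^6 - 16*m^5 + 52*m^4 - 32*m^3 + 40*m^2 - 12*m + 1)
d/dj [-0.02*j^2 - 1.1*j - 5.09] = -0.04*j - 1.1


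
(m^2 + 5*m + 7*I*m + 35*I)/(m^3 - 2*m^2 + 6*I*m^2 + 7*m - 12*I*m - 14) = (m + 5)/(m^2 - m*(2 + I) + 2*I)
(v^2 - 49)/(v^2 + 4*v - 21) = (v - 7)/(v - 3)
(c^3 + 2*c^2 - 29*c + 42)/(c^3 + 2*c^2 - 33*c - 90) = (c^3 + 2*c^2 - 29*c + 42)/(c^3 + 2*c^2 - 33*c - 90)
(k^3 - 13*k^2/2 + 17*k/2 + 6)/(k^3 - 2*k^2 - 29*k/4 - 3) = 2*(k - 3)/(2*k + 3)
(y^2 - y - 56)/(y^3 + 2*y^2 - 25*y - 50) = (y^2 - y - 56)/(y^3 + 2*y^2 - 25*y - 50)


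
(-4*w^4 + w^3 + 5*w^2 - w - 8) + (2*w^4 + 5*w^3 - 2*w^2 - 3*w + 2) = -2*w^4 + 6*w^3 + 3*w^2 - 4*w - 6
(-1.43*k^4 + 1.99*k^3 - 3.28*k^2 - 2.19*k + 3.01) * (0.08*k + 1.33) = -0.1144*k^5 - 1.7427*k^4 + 2.3843*k^3 - 4.5376*k^2 - 2.6719*k + 4.0033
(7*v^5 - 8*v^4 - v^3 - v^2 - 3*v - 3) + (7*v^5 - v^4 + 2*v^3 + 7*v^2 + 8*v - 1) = 14*v^5 - 9*v^4 + v^3 + 6*v^2 + 5*v - 4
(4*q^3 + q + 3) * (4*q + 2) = 16*q^4 + 8*q^3 + 4*q^2 + 14*q + 6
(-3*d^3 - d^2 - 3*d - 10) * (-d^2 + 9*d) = 3*d^5 - 26*d^4 - 6*d^3 - 17*d^2 - 90*d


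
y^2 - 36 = (y - 6)*(y + 6)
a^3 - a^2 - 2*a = a*(a - 2)*(a + 1)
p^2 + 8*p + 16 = (p + 4)^2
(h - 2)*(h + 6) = h^2 + 4*h - 12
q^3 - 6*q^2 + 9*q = q*(q - 3)^2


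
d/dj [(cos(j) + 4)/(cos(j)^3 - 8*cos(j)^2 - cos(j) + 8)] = (-125*cos(j)/2 + 2*cos(2*j) + cos(3*j)/2 - 10)/((cos(j) - 8)^2*sin(j)^3)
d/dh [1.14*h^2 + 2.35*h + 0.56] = 2.28*h + 2.35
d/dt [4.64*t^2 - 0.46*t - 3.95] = 9.28*t - 0.46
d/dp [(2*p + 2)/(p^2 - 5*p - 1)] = 2*(-p^2 - 2*p + 4)/(p^4 - 10*p^3 + 23*p^2 + 10*p + 1)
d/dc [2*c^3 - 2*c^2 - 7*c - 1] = 6*c^2 - 4*c - 7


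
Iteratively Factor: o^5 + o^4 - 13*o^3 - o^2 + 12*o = (o + 4)*(o^4 - 3*o^3 - o^2 + 3*o) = (o - 1)*(o + 4)*(o^3 - 2*o^2 - 3*o) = (o - 3)*(o - 1)*(o + 4)*(o^2 + o) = (o - 3)*(o - 1)*(o + 1)*(o + 4)*(o)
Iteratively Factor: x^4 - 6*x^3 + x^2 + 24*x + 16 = (x + 1)*(x^3 - 7*x^2 + 8*x + 16) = (x - 4)*(x + 1)*(x^2 - 3*x - 4) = (x - 4)*(x + 1)^2*(x - 4)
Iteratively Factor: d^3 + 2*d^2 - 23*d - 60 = (d - 5)*(d^2 + 7*d + 12) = (d - 5)*(d + 3)*(d + 4)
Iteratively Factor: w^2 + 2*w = (w + 2)*(w)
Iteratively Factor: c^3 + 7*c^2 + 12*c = (c + 4)*(c^2 + 3*c) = (c + 3)*(c + 4)*(c)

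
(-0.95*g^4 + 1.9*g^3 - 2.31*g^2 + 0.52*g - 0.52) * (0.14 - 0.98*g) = 0.931*g^5 - 1.995*g^4 + 2.5298*g^3 - 0.833*g^2 + 0.5824*g - 0.0728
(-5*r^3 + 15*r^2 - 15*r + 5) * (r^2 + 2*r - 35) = -5*r^5 + 5*r^4 + 190*r^3 - 550*r^2 + 535*r - 175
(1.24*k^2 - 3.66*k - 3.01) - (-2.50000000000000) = 1.24*k^2 - 3.66*k - 0.51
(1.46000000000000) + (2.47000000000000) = 3.93000000000000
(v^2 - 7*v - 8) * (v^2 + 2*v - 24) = v^4 - 5*v^3 - 46*v^2 + 152*v + 192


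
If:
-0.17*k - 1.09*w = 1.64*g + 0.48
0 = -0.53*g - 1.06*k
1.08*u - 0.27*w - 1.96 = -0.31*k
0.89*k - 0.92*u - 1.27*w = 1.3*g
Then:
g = 3.84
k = -1.92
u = 0.89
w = -5.92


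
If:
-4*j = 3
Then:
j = -3/4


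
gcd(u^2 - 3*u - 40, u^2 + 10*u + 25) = u + 5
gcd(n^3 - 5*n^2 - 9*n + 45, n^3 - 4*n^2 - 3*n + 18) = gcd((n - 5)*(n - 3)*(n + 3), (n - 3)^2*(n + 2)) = n - 3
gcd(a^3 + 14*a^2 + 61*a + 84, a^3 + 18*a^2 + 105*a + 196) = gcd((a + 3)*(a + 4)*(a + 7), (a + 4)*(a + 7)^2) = a^2 + 11*a + 28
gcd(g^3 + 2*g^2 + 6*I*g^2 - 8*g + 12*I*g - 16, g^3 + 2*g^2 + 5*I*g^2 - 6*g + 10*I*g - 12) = g^2 + g*(2 + 2*I) + 4*I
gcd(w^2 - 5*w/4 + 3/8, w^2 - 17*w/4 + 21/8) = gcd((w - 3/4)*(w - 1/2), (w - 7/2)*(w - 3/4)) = w - 3/4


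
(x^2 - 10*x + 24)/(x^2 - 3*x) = (x^2 - 10*x + 24)/(x*(x - 3))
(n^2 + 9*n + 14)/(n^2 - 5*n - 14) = (n + 7)/(n - 7)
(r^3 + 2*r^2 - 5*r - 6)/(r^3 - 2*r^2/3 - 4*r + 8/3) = 3*(r^2 + 4*r + 3)/(3*r^2 + 4*r - 4)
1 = 1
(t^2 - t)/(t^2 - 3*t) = (t - 1)/(t - 3)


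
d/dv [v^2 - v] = 2*v - 1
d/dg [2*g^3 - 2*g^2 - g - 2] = 6*g^2 - 4*g - 1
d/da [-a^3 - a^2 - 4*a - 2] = -3*a^2 - 2*a - 4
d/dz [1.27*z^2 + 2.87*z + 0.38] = 2.54*z + 2.87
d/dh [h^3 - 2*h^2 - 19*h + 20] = 3*h^2 - 4*h - 19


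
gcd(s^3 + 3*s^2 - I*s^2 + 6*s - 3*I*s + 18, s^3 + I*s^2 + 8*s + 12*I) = s^2 - I*s + 6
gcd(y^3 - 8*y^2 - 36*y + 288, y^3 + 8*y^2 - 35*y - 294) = y - 6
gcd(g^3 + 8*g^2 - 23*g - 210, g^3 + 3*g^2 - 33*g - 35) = g^2 + 2*g - 35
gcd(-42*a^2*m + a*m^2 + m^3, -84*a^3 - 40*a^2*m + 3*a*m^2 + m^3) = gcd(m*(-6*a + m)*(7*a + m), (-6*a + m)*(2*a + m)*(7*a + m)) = 42*a^2 - a*m - m^2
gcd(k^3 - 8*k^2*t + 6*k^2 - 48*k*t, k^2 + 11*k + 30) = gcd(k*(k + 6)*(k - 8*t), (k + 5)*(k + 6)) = k + 6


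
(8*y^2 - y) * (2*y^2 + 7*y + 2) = 16*y^4 + 54*y^3 + 9*y^2 - 2*y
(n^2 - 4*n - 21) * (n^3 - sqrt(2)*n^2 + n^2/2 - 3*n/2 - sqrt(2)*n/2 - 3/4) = n^5 - 7*n^4/2 - sqrt(2)*n^4 - 49*n^3/2 + 7*sqrt(2)*n^3/2 - 21*n^2/4 + 23*sqrt(2)*n^2 + 21*sqrt(2)*n/2 + 69*n/2 + 63/4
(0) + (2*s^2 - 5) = 2*s^2 - 5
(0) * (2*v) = 0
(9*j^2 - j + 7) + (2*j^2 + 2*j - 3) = 11*j^2 + j + 4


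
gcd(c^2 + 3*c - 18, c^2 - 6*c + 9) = c - 3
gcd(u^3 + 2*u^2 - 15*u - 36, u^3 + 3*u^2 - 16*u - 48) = u^2 - u - 12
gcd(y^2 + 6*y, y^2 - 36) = y + 6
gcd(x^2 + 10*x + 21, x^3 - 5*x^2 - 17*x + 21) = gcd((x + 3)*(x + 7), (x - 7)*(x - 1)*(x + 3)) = x + 3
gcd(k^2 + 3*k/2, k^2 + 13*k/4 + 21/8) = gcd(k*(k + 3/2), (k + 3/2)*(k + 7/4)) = k + 3/2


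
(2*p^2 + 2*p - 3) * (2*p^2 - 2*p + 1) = 4*p^4 - 8*p^2 + 8*p - 3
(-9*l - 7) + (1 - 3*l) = -12*l - 6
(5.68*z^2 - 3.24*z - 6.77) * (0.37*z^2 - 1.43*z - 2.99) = 2.1016*z^4 - 9.3212*z^3 - 14.8549*z^2 + 19.3687*z + 20.2423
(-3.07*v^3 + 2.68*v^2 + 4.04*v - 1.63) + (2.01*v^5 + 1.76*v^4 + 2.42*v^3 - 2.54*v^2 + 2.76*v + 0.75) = 2.01*v^5 + 1.76*v^4 - 0.65*v^3 + 0.14*v^2 + 6.8*v - 0.88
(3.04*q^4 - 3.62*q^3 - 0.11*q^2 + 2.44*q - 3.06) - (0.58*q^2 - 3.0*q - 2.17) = 3.04*q^4 - 3.62*q^3 - 0.69*q^2 + 5.44*q - 0.89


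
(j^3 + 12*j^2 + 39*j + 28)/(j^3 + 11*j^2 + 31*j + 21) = (j + 4)/(j + 3)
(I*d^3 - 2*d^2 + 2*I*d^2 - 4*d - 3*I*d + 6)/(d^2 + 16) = (I*d^3 + 2*d^2*(-1 + I) - d*(4 + 3*I) + 6)/(d^2 + 16)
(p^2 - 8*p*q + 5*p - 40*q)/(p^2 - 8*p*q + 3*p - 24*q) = (p + 5)/(p + 3)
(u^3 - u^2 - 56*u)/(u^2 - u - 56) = u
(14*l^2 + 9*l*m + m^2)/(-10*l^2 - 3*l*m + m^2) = (-7*l - m)/(5*l - m)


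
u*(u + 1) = u^2 + u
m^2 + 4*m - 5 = (m - 1)*(m + 5)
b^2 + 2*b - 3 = (b - 1)*(b + 3)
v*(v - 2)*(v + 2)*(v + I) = v^4 + I*v^3 - 4*v^2 - 4*I*v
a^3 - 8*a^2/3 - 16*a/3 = a*(a - 4)*(a + 4/3)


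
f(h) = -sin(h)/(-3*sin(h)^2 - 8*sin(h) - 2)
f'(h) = -(6*sin(h)*cos(h) + 8*cos(h))*sin(h)/(-3*sin(h)^2 - 8*sin(h) - 2)^2 - cos(h)/(-3*sin(h)^2 - 8*sin(h) - 2)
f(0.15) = 0.05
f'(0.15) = 0.18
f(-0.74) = 0.33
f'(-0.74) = 0.11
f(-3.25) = 0.04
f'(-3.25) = -0.23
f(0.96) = 0.08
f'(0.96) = -0.00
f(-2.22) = 0.32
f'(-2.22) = -0.01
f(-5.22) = 0.08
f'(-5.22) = -0.00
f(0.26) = 0.06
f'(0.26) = 0.10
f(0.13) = 0.04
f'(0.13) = 0.20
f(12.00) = 0.38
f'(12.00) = 0.47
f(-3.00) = -0.15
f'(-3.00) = -2.22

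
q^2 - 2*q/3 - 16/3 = (q - 8/3)*(q + 2)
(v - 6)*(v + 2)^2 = v^3 - 2*v^2 - 20*v - 24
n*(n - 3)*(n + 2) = n^3 - n^2 - 6*n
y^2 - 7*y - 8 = (y - 8)*(y + 1)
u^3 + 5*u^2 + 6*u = u*(u + 2)*(u + 3)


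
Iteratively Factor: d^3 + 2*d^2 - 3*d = (d - 1)*(d^2 + 3*d) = (d - 1)*(d + 3)*(d)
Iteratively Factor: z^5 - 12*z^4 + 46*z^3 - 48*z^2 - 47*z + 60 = (z + 1)*(z^4 - 13*z^3 + 59*z^2 - 107*z + 60) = (z - 1)*(z + 1)*(z^3 - 12*z^2 + 47*z - 60) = (z - 4)*(z - 1)*(z + 1)*(z^2 - 8*z + 15) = (z - 5)*(z - 4)*(z - 1)*(z + 1)*(z - 3)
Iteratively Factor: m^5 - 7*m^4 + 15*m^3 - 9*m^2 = (m)*(m^4 - 7*m^3 + 15*m^2 - 9*m) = m*(m - 3)*(m^3 - 4*m^2 + 3*m) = m*(m - 3)*(m - 1)*(m^2 - 3*m) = m^2*(m - 3)*(m - 1)*(m - 3)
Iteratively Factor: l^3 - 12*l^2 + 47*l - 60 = (l - 4)*(l^2 - 8*l + 15) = (l - 5)*(l - 4)*(l - 3)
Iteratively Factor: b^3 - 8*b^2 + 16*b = (b)*(b^2 - 8*b + 16) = b*(b - 4)*(b - 4)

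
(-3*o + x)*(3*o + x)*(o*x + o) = -9*o^3*x - 9*o^3 + o*x^3 + o*x^2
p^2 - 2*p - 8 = (p - 4)*(p + 2)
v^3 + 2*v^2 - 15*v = v*(v - 3)*(v + 5)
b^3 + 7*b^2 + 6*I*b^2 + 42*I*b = b*(b + 7)*(b + 6*I)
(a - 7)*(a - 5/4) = a^2 - 33*a/4 + 35/4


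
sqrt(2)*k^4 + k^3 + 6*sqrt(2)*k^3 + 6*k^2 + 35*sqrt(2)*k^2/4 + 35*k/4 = k*(k + 5/2)*(k + 7/2)*(sqrt(2)*k + 1)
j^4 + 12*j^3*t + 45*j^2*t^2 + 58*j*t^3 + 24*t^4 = (j + t)^2*(j + 4*t)*(j + 6*t)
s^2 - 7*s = s*(s - 7)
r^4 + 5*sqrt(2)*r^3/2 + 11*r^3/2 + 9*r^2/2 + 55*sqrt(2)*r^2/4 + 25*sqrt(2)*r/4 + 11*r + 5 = (r + 1/2)*(r + 5)*(r + sqrt(2)/2)*(r + 2*sqrt(2))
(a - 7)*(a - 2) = a^2 - 9*a + 14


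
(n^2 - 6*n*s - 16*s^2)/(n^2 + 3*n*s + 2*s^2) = (n - 8*s)/(n + s)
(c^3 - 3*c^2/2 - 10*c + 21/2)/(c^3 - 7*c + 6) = (c - 7/2)/(c - 2)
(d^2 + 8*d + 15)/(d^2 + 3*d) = (d + 5)/d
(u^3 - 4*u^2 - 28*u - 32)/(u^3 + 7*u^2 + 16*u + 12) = (u - 8)/(u + 3)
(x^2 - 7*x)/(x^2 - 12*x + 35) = x/(x - 5)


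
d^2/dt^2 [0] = 0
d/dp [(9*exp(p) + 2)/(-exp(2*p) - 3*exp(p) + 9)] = (9*exp(2*p) + 4*exp(p) + 87)*exp(p)/(exp(4*p) + 6*exp(3*p) - 9*exp(2*p) - 54*exp(p) + 81)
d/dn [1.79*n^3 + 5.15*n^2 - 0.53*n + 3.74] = 5.37*n^2 + 10.3*n - 0.53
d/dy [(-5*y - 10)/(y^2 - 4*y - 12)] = 5/(y^2 - 12*y + 36)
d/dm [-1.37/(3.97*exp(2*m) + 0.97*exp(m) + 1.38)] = (10.8778*exp(m) + 1.3289)*exp(m)/(3.97*exp(2*m) + 0.97*exp(m) + 1.38)^2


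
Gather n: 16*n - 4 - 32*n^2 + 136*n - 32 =-32*n^2 + 152*n - 36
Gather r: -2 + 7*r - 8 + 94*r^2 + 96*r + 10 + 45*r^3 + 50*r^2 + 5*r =45*r^3 + 144*r^2 + 108*r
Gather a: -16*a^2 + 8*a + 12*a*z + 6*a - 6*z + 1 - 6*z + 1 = -16*a^2 + a*(12*z + 14) - 12*z + 2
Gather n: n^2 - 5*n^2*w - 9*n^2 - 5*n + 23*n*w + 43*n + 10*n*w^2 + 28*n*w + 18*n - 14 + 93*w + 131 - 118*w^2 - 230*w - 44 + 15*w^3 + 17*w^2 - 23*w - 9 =n^2*(-5*w - 8) + n*(10*w^2 + 51*w + 56) + 15*w^3 - 101*w^2 - 160*w + 64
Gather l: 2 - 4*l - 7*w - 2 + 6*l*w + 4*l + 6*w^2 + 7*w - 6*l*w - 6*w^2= 0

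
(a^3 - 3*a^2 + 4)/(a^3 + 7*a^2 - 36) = (a^2 - a - 2)/(a^2 + 9*a + 18)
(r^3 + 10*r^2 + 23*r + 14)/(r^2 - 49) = (r^2 + 3*r + 2)/(r - 7)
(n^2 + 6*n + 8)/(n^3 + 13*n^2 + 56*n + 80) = (n + 2)/(n^2 + 9*n + 20)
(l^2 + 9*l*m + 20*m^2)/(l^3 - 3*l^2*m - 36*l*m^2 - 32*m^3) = (l + 5*m)/(l^2 - 7*l*m - 8*m^2)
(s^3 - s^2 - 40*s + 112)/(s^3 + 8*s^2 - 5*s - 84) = (s^2 - 8*s + 16)/(s^2 + s - 12)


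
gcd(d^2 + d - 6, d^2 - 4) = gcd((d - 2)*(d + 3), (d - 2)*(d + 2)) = d - 2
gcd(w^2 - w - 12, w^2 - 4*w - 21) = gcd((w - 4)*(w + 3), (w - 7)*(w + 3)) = w + 3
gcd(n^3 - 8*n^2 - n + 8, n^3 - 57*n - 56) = n^2 - 7*n - 8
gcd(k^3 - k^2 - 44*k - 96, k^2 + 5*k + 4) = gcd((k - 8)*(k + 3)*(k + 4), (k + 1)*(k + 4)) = k + 4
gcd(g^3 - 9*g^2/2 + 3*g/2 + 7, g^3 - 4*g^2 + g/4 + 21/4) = g^2 - 5*g/2 - 7/2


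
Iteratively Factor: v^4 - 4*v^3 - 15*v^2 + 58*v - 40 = (v - 5)*(v^3 + v^2 - 10*v + 8) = (v - 5)*(v - 2)*(v^2 + 3*v - 4) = (v - 5)*(v - 2)*(v + 4)*(v - 1)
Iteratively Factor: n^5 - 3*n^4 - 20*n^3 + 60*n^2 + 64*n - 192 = (n - 3)*(n^4 - 20*n^2 + 64) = (n - 3)*(n + 4)*(n^3 - 4*n^2 - 4*n + 16) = (n - 3)*(n - 2)*(n + 4)*(n^2 - 2*n - 8) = (n - 4)*(n - 3)*(n - 2)*(n + 4)*(n + 2)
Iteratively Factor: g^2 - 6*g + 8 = (g - 2)*(g - 4)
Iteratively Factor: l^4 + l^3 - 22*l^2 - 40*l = (l + 2)*(l^3 - l^2 - 20*l) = (l + 2)*(l + 4)*(l^2 - 5*l) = (l - 5)*(l + 2)*(l + 4)*(l)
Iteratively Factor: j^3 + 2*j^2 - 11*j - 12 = (j - 3)*(j^2 + 5*j + 4) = (j - 3)*(j + 4)*(j + 1)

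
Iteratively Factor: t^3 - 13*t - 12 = (t - 4)*(t^2 + 4*t + 3) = (t - 4)*(t + 1)*(t + 3)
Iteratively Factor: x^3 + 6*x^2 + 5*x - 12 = (x + 3)*(x^2 + 3*x - 4) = (x + 3)*(x + 4)*(x - 1)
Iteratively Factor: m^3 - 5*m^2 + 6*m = (m)*(m^2 - 5*m + 6) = m*(m - 2)*(m - 3)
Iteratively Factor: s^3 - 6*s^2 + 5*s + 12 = (s + 1)*(s^2 - 7*s + 12) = (s - 4)*(s + 1)*(s - 3)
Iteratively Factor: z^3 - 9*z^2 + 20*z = (z - 4)*(z^2 - 5*z) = z*(z - 4)*(z - 5)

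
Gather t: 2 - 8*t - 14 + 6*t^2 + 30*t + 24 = 6*t^2 + 22*t + 12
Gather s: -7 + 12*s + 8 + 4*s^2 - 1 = 4*s^2 + 12*s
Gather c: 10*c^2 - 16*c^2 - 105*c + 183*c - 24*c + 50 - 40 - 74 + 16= -6*c^2 + 54*c - 48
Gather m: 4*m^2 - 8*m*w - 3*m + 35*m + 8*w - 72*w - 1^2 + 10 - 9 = 4*m^2 + m*(32 - 8*w) - 64*w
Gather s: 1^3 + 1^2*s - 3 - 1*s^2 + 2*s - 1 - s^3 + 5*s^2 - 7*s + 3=-s^3 + 4*s^2 - 4*s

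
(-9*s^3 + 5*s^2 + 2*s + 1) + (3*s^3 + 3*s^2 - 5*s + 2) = -6*s^3 + 8*s^2 - 3*s + 3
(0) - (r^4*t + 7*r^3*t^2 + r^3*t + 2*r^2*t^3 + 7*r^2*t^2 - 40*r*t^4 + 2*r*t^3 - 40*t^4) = -r^4*t - 7*r^3*t^2 - r^3*t - 2*r^2*t^3 - 7*r^2*t^2 + 40*r*t^4 - 2*r*t^3 + 40*t^4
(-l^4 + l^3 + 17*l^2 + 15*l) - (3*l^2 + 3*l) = -l^4 + l^3 + 14*l^2 + 12*l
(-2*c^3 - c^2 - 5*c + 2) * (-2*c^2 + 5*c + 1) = 4*c^5 - 8*c^4 + 3*c^3 - 30*c^2 + 5*c + 2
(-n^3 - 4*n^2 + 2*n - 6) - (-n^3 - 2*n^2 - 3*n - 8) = -2*n^2 + 5*n + 2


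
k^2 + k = k*(k + 1)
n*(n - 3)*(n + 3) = n^3 - 9*n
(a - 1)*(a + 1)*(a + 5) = a^3 + 5*a^2 - a - 5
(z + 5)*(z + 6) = z^2 + 11*z + 30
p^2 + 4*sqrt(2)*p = p*(p + 4*sqrt(2))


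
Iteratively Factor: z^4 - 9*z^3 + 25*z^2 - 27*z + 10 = (z - 1)*(z^3 - 8*z^2 + 17*z - 10) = (z - 2)*(z - 1)*(z^2 - 6*z + 5) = (z - 5)*(z - 2)*(z - 1)*(z - 1)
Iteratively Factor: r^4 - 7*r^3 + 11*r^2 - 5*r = (r - 5)*(r^3 - 2*r^2 + r) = (r - 5)*(r - 1)*(r^2 - r) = r*(r - 5)*(r - 1)*(r - 1)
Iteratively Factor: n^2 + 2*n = (n)*(n + 2)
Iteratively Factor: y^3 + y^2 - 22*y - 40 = (y - 5)*(y^2 + 6*y + 8) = (y - 5)*(y + 4)*(y + 2)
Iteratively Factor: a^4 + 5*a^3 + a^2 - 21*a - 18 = (a - 2)*(a^3 + 7*a^2 + 15*a + 9) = (a - 2)*(a + 3)*(a^2 + 4*a + 3) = (a - 2)*(a + 1)*(a + 3)*(a + 3)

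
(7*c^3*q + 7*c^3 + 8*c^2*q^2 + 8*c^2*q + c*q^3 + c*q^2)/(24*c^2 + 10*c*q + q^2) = c*(7*c^2*q + 7*c^2 + 8*c*q^2 + 8*c*q + q^3 + q^2)/(24*c^2 + 10*c*q + q^2)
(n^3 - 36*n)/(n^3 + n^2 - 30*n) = (n - 6)/(n - 5)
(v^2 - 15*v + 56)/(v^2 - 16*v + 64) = (v - 7)/(v - 8)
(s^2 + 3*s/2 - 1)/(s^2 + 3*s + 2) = (s - 1/2)/(s + 1)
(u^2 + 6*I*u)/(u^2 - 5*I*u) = (u + 6*I)/(u - 5*I)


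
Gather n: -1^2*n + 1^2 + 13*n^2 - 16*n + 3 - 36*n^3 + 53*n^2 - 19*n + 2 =-36*n^3 + 66*n^2 - 36*n + 6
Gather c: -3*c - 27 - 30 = -3*c - 57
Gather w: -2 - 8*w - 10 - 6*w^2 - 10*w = -6*w^2 - 18*w - 12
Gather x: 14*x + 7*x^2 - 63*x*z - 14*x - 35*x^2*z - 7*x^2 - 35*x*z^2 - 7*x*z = -35*x^2*z + x*(-35*z^2 - 70*z)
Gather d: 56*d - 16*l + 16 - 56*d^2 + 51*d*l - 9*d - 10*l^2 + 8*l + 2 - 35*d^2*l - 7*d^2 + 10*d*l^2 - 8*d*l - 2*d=d^2*(-35*l - 63) + d*(10*l^2 + 43*l + 45) - 10*l^2 - 8*l + 18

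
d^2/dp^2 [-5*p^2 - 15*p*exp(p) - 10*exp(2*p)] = -15*p*exp(p) - 40*exp(2*p) - 30*exp(p) - 10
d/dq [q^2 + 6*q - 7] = 2*q + 6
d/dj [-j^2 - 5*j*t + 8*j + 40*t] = -2*j - 5*t + 8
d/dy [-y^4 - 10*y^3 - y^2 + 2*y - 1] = -4*y^3 - 30*y^2 - 2*y + 2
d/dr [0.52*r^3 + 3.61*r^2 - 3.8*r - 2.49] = 1.56*r^2 + 7.22*r - 3.8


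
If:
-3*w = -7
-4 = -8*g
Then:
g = 1/2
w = 7/3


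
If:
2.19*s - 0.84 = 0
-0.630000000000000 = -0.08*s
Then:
No Solution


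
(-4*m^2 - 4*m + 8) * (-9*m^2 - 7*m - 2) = 36*m^4 + 64*m^3 - 36*m^2 - 48*m - 16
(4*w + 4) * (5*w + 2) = 20*w^2 + 28*w + 8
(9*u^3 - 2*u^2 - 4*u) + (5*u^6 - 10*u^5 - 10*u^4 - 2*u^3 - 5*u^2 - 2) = 5*u^6 - 10*u^5 - 10*u^4 + 7*u^3 - 7*u^2 - 4*u - 2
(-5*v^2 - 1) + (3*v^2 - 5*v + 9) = -2*v^2 - 5*v + 8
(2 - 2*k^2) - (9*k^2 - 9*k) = -11*k^2 + 9*k + 2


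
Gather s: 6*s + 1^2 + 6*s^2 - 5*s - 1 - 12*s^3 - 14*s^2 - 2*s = -12*s^3 - 8*s^2 - s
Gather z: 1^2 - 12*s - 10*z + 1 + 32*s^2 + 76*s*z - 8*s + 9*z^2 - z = 32*s^2 - 20*s + 9*z^2 + z*(76*s - 11) + 2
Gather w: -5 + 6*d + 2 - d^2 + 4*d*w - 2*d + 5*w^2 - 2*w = -d^2 + 4*d + 5*w^2 + w*(4*d - 2) - 3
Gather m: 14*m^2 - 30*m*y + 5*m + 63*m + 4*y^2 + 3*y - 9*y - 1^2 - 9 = 14*m^2 + m*(68 - 30*y) + 4*y^2 - 6*y - 10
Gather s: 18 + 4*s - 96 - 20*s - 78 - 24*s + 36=-40*s - 120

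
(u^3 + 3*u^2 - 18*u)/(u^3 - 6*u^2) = (u^2 + 3*u - 18)/(u*(u - 6))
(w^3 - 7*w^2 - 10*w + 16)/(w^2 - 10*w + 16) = (w^2 + w - 2)/(w - 2)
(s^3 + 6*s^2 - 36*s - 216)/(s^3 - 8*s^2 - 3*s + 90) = (s^2 + 12*s + 36)/(s^2 - 2*s - 15)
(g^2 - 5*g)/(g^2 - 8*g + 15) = g/(g - 3)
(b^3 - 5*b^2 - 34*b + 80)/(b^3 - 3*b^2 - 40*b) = (b - 2)/b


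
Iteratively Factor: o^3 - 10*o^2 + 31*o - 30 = (o - 3)*(o^2 - 7*o + 10) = (o - 5)*(o - 3)*(o - 2)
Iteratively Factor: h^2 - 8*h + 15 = (h - 3)*(h - 5)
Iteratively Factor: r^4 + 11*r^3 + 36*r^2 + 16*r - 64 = (r + 4)*(r^3 + 7*r^2 + 8*r - 16) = (r + 4)^2*(r^2 + 3*r - 4) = (r - 1)*(r + 4)^2*(r + 4)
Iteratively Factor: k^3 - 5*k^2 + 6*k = (k)*(k^2 - 5*k + 6) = k*(k - 2)*(k - 3)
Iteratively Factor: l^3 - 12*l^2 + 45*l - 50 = (l - 5)*(l^2 - 7*l + 10) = (l - 5)^2*(l - 2)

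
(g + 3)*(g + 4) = g^2 + 7*g + 12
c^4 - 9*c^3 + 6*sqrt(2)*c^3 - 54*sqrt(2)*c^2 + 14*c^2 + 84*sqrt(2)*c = c*(c - 7)*(c - 2)*(c + 6*sqrt(2))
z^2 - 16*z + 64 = (z - 8)^2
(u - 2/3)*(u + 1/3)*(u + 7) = u^3 + 20*u^2/3 - 23*u/9 - 14/9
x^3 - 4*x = x*(x - 2)*(x + 2)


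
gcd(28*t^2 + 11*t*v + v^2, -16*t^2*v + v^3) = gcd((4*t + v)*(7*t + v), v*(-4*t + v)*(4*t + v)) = 4*t + v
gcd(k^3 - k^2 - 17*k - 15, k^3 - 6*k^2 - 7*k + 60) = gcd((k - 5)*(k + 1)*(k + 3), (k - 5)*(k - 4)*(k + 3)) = k^2 - 2*k - 15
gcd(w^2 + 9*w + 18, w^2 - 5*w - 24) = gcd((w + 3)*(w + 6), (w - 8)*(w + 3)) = w + 3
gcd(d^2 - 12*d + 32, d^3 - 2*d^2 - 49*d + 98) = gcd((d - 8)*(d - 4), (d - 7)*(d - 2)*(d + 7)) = 1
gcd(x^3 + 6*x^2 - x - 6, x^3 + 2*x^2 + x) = x + 1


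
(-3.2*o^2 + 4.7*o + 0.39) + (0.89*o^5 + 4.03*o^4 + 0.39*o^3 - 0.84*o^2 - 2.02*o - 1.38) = 0.89*o^5 + 4.03*o^4 + 0.39*o^3 - 4.04*o^2 + 2.68*o - 0.99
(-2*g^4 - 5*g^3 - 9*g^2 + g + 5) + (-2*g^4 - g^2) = -4*g^4 - 5*g^3 - 10*g^2 + g + 5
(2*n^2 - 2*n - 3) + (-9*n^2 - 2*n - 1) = -7*n^2 - 4*n - 4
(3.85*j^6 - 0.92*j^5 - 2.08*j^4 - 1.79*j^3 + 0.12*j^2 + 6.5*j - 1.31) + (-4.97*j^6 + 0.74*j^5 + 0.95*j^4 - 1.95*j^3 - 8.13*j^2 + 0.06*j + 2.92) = -1.12*j^6 - 0.18*j^5 - 1.13*j^4 - 3.74*j^3 - 8.01*j^2 + 6.56*j + 1.61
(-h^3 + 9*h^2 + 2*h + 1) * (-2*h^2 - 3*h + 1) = 2*h^5 - 15*h^4 - 32*h^3 + h^2 - h + 1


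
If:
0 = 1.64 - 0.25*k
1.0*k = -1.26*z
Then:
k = 6.56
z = -5.21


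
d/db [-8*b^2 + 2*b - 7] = 2 - 16*b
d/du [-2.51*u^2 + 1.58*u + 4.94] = 1.58 - 5.02*u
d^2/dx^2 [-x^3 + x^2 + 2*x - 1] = 2 - 6*x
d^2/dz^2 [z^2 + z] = 2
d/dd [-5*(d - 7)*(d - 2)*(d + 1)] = -15*d^2 + 80*d - 25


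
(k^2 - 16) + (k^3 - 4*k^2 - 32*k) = k^3 - 3*k^2 - 32*k - 16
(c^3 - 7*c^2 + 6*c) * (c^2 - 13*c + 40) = c^5 - 20*c^4 + 137*c^3 - 358*c^2 + 240*c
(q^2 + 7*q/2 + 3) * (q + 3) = q^3 + 13*q^2/2 + 27*q/2 + 9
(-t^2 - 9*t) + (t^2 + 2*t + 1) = 1 - 7*t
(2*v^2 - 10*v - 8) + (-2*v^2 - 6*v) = -16*v - 8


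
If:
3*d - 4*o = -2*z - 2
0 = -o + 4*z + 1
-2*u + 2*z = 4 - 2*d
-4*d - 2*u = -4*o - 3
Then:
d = 3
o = 3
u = 3/2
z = 1/2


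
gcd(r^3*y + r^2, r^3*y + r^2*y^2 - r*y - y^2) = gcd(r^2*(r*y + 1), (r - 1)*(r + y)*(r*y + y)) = 1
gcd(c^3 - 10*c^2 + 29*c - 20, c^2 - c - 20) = c - 5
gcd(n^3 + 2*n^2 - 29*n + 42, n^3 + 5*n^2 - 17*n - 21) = n^2 + 4*n - 21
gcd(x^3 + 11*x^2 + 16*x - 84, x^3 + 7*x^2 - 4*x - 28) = x^2 + 5*x - 14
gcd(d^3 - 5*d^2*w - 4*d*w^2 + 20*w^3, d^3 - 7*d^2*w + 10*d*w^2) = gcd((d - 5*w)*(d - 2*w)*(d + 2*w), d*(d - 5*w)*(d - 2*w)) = d^2 - 7*d*w + 10*w^2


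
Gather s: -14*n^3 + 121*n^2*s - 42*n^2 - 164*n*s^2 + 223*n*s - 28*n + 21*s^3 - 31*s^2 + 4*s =-14*n^3 - 42*n^2 - 28*n + 21*s^3 + s^2*(-164*n - 31) + s*(121*n^2 + 223*n + 4)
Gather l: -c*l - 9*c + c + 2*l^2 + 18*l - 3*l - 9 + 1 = -8*c + 2*l^2 + l*(15 - c) - 8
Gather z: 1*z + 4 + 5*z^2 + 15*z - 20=5*z^2 + 16*z - 16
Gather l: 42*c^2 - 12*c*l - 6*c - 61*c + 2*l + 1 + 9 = 42*c^2 - 67*c + l*(2 - 12*c) + 10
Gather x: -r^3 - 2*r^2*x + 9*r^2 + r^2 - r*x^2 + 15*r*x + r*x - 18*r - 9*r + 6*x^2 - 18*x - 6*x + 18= -r^3 + 10*r^2 - 27*r + x^2*(6 - r) + x*(-2*r^2 + 16*r - 24) + 18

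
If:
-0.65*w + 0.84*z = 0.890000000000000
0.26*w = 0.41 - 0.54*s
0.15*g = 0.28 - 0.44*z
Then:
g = 1.86666666666667 - 2.93333333333333*z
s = 1.41851851851852 - 0.622222222222222*z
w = 1.29230769230769*z - 1.36923076923077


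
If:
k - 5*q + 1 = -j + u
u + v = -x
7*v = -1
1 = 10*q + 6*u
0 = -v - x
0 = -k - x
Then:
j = -5/14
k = -1/7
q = 1/10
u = 0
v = -1/7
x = 1/7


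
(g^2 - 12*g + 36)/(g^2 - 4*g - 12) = (g - 6)/(g + 2)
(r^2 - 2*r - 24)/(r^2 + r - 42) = (r + 4)/(r + 7)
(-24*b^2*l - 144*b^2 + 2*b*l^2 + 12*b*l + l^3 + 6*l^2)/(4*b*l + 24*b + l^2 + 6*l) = (-24*b^2 + 2*b*l + l^2)/(4*b + l)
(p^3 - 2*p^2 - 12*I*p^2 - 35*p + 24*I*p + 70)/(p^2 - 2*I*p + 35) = (p^2 - p*(2 + 5*I) + 10*I)/(p + 5*I)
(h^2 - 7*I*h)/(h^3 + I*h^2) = (h - 7*I)/(h*(h + I))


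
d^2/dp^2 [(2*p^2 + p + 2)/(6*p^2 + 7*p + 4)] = 12*(-8*p^3 + 12*p^2 + 30*p + 9)/(216*p^6 + 756*p^5 + 1314*p^4 + 1351*p^3 + 876*p^2 + 336*p + 64)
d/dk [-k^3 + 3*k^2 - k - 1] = -3*k^2 + 6*k - 1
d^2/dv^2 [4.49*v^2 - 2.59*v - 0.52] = 8.98000000000000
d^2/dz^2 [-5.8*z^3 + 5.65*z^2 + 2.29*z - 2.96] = 11.3 - 34.8*z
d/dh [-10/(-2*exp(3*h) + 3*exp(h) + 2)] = (30 - 60*exp(2*h))*exp(h)/(-2*exp(3*h) + 3*exp(h) + 2)^2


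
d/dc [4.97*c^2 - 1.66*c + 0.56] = 9.94*c - 1.66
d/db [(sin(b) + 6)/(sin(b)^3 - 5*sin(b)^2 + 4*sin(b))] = (-2*sin(b)^3 - 13*sin(b)^2 + 60*sin(b) - 24)*cos(b)/((sin(b) - 4)^2*(sin(b) - 1)^2*sin(b)^2)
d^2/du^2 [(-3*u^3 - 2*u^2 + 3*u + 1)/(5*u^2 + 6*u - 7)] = 6*(-26*u^3 + 81*u^2 - 12*u + 33)/(125*u^6 + 450*u^5 + 15*u^4 - 1044*u^3 - 21*u^2 + 882*u - 343)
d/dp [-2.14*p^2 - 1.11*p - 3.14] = -4.28*p - 1.11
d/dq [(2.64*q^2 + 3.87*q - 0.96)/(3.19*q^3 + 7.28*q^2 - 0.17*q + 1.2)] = (-8.4216*q^4 - 24.6906*q^3 - 19.4352*q^2 + 20.3136*q + 4.4808)/(10.1761*q^6 + 46.4464*q^5 + 51.9138*q^4 + 5.1808*q^3 + 17.5009*q^2 - 0.408*q + 1.44)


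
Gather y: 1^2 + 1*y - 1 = y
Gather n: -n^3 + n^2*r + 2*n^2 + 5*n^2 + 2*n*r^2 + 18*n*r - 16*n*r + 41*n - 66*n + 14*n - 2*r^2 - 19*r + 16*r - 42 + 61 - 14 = -n^3 + n^2*(r + 7) + n*(2*r^2 + 2*r - 11) - 2*r^2 - 3*r + 5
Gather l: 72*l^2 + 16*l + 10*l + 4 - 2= 72*l^2 + 26*l + 2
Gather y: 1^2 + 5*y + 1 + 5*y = 10*y + 2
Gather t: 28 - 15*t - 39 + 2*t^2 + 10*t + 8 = 2*t^2 - 5*t - 3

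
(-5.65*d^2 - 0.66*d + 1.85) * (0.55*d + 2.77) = -3.1075*d^3 - 16.0135*d^2 - 0.8107*d + 5.1245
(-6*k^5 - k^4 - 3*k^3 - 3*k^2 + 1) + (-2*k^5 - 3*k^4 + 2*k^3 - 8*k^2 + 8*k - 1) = -8*k^5 - 4*k^4 - k^3 - 11*k^2 + 8*k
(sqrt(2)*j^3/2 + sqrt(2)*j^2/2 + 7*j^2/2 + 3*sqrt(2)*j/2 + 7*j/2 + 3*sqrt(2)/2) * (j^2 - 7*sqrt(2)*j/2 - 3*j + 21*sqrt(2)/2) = sqrt(2)*j^5/2 - sqrt(2)*j^4 - 49*sqrt(2)*j^3/4 - 21*j^2/2 + 43*sqrt(2)*j^2/2 + 21*j + 129*sqrt(2)*j/4 + 63/2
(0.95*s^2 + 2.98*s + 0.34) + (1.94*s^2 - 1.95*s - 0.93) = 2.89*s^2 + 1.03*s - 0.59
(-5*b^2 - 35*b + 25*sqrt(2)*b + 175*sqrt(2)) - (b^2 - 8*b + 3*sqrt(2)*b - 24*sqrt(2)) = -6*b^2 - 27*b + 22*sqrt(2)*b + 199*sqrt(2)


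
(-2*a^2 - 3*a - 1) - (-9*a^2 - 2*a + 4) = 7*a^2 - a - 5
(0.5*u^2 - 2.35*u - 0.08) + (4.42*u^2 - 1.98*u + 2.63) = 4.92*u^2 - 4.33*u + 2.55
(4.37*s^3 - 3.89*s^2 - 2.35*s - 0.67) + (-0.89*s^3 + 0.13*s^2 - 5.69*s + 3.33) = 3.48*s^3 - 3.76*s^2 - 8.04*s + 2.66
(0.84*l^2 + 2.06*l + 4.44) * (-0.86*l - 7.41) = -0.7224*l^3 - 7.996*l^2 - 19.083*l - 32.9004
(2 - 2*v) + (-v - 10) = -3*v - 8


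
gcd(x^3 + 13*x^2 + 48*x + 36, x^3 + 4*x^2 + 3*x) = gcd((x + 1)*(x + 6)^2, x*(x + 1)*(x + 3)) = x + 1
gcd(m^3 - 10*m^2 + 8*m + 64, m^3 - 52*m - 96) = m^2 - 6*m - 16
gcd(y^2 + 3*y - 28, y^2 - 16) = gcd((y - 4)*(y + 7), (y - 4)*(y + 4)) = y - 4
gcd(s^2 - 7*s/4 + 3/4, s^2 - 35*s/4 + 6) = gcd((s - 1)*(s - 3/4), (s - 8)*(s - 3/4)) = s - 3/4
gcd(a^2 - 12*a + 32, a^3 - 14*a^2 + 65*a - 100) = a - 4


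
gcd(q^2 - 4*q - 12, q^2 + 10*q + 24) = 1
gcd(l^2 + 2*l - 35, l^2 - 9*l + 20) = l - 5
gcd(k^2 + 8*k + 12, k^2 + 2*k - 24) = k + 6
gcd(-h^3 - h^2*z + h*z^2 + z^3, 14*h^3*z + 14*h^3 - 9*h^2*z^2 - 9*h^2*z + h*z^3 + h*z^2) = 1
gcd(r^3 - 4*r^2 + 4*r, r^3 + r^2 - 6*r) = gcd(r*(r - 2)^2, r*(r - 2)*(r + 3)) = r^2 - 2*r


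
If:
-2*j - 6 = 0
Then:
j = -3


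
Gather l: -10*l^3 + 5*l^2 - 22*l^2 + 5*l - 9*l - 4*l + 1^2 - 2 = -10*l^3 - 17*l^2 - 8*l - 1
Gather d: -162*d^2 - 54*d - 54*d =-162*d^2 - 108*d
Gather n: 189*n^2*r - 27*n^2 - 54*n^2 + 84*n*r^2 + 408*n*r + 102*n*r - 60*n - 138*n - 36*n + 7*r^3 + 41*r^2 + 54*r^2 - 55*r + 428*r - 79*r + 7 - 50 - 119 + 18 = n^2*(189*r - 81) + n*(84*r^2 + 510*r - 234) + 7*r^3 + 95*r^2 + 294*r - 144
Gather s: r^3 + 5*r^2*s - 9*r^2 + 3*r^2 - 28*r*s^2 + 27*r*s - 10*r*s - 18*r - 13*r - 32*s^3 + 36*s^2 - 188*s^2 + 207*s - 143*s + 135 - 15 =r^3 - 6*r^2 - 31*r - 32*s^3 + s^2*(-28*r - 152) + s*(5*r^2 + 17*r + 64) + 120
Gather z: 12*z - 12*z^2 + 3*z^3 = 3*z^3 - 12*z^2 + 12*z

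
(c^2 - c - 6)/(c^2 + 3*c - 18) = (c + 2)/(c + 6)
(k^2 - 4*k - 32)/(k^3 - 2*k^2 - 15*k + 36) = (k - 8)/(k^2 - 6*k + 9)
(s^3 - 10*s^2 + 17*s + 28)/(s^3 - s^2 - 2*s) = (s^2 - 11*s + 28)/(s*(s - 2))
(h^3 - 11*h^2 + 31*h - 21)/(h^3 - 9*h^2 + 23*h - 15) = (h - 7)/(h - 5)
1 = 1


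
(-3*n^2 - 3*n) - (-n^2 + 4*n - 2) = -2*n^2 - 7*n + 2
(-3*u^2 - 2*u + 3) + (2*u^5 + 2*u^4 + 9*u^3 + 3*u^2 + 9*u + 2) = 2*u^5 + 2*u^4 + 9*u^3 + 7*u + 5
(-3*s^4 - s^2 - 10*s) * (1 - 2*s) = 6*s^5 - 3*s^4 + 2*s^3 + 19*s^2 - 10*s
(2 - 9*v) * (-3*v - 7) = 27*v^2 + 57*v - 14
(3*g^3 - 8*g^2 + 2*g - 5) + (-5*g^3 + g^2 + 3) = -2*g^3 - 7*g^2 + 2*g - 2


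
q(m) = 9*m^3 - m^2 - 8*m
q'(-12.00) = 3904.00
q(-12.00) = -15600.00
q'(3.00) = 229.00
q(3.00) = 210.00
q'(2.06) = 102.46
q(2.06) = 57.95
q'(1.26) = 32.35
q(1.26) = 6.34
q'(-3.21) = 276.63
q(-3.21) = -282.31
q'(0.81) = 8.09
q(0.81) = -2.35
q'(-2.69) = 192.75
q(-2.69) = -160.90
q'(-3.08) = 254.29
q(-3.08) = -247.81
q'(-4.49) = 545.30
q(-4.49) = -798.91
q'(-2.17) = 123.48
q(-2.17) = -79.31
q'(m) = 27*m^2 - 2*m - 8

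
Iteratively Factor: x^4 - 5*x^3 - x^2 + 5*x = (x - 1)*(x^3 - 4*x^2 - 5*x) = (x - 1)*(x + 1)*(x^2 - 5*x) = (x - 5)*(x - 1)*(x + 1)*(x)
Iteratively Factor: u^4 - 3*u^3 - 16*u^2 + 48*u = (u - 4)*(u^3 + u^2 - 12*u) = (u - 4)*(u + 4)*(u^2 - 3*u) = u*(u - 4)*(u + 4)*(u - 3)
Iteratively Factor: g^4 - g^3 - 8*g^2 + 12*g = (g - 2)*(g^3 + g^2 - 6*g) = (g - 2)^2*(g^2 + 3*g) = g*(g - 2)^2*(g + 3)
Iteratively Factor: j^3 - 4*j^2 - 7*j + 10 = (j - 5)*(j^2 + j - 2) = (j - 5)*(j + 2)*(j - 1)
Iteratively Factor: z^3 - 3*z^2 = (z)*(z^2 - 3*z) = z^2*(z - 3)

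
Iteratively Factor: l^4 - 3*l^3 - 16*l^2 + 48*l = (l + 4)*(l^3 - 7*l^2 + 12*l) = (l - 4)*(l + 4)*(l^2 - 3*l) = (l - 4)*(l - 3)*(l + 4)*(l)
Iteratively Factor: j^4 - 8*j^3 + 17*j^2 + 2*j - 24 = (j + 1)*(j^3 - 9*j^2 + 26*j - 24) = (j - 2)*(j + 1)*(j^2 - 7*j + 12) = (j - 4)*(j - 2)*(j + 1)*(j - 3)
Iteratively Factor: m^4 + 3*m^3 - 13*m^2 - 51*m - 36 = (m + 1)*(m^3 + 2*m^2 - 15*m - 36) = (m + 1)*(m + 3)*(m^2 - m - 12) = (m - 4)*(m + 1)*(m + 3)*(m + 3)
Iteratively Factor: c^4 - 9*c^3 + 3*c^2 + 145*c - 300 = (c + 4)*(c^3 - 13*c^2 + 55*c - 75) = (c - 5)*(c + 4)*(c^2 - 8*c + 15) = (c - 5)*(c - 3)*(c + 4)*(c - 5)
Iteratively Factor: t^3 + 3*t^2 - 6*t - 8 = (t - 2)*(t^2 + 5*t + 4) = (t - 2)*(t + 4)*(t + 1)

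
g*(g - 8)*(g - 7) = g^3 - 15*g^2 + 56*g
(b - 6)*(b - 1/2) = b^2 - 13*b/2 + 3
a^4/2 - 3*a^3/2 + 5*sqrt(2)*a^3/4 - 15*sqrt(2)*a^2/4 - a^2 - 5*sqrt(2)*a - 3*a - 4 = (a/2 + 1/2)*(a - 4)*(a + sqrt(2)/2)*(a + 2*sqrt(2))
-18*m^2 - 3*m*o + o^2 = (-6*m + o)*(3*m + o)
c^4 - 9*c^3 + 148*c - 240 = (c - 6)*(c - 5)*(c - 2)*(c + 4)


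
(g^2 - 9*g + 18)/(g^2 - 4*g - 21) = (-g^2 + 9*g - 18)/(-g^2 + 4*g + 21)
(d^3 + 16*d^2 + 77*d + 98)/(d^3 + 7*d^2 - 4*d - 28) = (d + 7)/(d - 2)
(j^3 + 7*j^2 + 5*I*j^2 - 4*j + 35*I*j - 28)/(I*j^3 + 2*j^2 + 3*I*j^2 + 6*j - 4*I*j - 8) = (-I*j^3 + j^2*(5 - 7*I) + j*(35 + 4*I) + 28*I)/(j^3 + j^2*(3 - 2*I) + j*(-4 - 6*I) + 8*I)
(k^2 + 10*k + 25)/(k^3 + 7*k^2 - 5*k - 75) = 1/(k - 3)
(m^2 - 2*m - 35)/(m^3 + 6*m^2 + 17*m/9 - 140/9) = 9*(m - 7)/(9*m^2 + 9*m - 28)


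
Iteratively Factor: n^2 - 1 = (n - 1)*(n + 1)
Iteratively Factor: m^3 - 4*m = (m + 2)*(m^2 - 2*m) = m*(m + 2)*(m - 2)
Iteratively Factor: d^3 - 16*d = (d + 4)*(d^2 - 4*d) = (d - 4)*(d + 4)*(d)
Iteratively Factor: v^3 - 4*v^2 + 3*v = (v)*(v^2 - 4*v + 3) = v*(v - 1)*(v - 3)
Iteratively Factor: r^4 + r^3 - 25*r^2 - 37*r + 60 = (r - 1)*(r^3 + 2*r^2 - 23*r - 60) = (r - 5)*(r - 1)*(r^2 + 7*r + 12) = (r - 5)*(r - 1)*(r + 3)*(r + 4)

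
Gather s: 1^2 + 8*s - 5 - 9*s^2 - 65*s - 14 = -9*s^2 - 57*s - 18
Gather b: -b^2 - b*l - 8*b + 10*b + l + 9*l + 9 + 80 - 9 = -b^2 + b*(2 - l) + 10*l + 80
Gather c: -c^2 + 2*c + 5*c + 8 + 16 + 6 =-c^2 + 7*c + 30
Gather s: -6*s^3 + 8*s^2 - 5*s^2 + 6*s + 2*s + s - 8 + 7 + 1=-6*s^3 + 3*s^2 + 9*s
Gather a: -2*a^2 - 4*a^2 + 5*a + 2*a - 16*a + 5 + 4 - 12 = -6*a^2 - 9*a - 3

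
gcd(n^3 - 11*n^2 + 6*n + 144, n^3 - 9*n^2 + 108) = n^2 - 3*n - 18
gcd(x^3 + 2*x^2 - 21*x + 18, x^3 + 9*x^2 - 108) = x^2 + 3*x - 18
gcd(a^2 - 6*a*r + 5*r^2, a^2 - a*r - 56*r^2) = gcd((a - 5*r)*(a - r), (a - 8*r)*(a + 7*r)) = 1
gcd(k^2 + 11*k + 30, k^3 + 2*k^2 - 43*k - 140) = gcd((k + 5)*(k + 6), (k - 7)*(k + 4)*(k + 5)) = k + 5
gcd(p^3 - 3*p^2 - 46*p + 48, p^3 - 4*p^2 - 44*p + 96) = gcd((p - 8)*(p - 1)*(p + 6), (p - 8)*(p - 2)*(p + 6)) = p^2 - 2*p - 48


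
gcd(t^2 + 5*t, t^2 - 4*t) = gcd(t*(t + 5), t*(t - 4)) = t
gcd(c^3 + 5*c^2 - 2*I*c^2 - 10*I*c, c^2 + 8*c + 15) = c + 5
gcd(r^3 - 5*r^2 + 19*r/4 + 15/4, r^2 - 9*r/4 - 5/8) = r - 5/2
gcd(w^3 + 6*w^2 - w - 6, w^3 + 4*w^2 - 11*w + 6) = w^2 + 5*w - 6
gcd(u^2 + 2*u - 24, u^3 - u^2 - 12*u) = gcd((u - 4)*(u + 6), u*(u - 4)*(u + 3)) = u - 4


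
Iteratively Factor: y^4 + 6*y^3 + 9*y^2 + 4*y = (y + 1)*(y^3 + 5*y^2 + 4*y) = y*(y + 1)*(y^2 + 5*y + 4) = y*(y + 1)^2*(y + 4)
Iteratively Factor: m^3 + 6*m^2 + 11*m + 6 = (m + 3)*(m^2 + 3*m + 2) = (m + 2)*(m + 3)*(m + 1)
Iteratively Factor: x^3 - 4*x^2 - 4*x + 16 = (x - 4)*(x^2 - 4) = (x - 4)*(x + 2)*(x - 2)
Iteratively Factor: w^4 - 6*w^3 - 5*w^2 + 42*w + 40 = (w - 5)*(w^3 - w^2 - 10*w - 8) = (w - 5)*(w + 2)*(w^2 - 3*w - 4) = (w - 5)*(w - 4)*(w + 2)*(w + 1)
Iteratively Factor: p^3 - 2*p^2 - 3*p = (p + 1)*(p^2 - 3*p) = p*(p + 1)*(p - 3)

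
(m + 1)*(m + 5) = m^2 + 6*m + 5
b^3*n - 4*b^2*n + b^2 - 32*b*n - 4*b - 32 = (b - 8)*(b + 4)*(b*n + 1)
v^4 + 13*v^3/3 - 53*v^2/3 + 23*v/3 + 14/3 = (v - 2)*(v - 1)*(v + 1/3)*(v + 7)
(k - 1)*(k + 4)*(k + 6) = k^3 + 9*k^2 + 14*k - 24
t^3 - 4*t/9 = t*(t - 2/3)*(t + 2/3)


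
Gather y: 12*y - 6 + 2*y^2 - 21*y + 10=2*y^2 - 9*y + 4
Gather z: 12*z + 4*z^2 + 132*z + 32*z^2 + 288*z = 36*z^2 + 432*z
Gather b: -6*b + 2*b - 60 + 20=-4*b - 40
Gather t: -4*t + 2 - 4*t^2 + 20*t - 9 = -4*t^2 + 16*t - 7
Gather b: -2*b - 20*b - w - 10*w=-22*b - 11*w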